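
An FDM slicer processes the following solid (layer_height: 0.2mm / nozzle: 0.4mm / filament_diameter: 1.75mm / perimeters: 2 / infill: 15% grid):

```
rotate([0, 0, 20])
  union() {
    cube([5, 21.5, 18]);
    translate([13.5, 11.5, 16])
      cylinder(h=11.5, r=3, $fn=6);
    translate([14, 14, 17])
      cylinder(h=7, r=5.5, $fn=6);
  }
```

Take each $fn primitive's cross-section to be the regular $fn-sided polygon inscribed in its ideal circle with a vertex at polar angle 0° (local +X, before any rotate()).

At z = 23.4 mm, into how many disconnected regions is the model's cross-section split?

At z = 23.4 mm: the cube is absent (z outside [0, 18]); the r=3 cylinder at (13.5, 11.5) contributes a regular 6-gon of circumradius 3; the cylinder at (14, 14): section is a regular 6-gon, circumradius r=5.5; Combining (union): the regions partially overlap (shared area 22.31 mm²), so overlapping operands fuse into one piece — 1 connected region; (rotated 20° about Z; rotation is an isometry so areas/perimeters/island counts are preserved). The result has 1 disconnected region.

1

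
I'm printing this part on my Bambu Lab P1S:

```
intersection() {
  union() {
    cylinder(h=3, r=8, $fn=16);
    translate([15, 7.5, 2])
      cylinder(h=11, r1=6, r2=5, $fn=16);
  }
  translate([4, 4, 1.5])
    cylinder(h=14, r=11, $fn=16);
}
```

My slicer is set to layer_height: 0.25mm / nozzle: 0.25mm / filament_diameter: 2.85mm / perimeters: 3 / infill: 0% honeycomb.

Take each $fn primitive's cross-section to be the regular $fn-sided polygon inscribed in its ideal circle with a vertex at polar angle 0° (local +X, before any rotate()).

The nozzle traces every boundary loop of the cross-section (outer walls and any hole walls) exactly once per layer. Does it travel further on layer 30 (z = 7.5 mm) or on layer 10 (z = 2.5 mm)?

layer 10 (z = 2.5 mm)

Layer 30 (z = 7.5): the cylinder does not reach this height (z outside [0, 3]); the cone at (15, 7.5) (r1=6→r2=5) has section circumradius 5.500 here — a regular 16-gon (perimeter = 2·16·5.500·sin(180°/16) = 34.34 mm); Combining (union): only the cone at (15, 7.5) is present, so the union is just that shape — boundary = 34.34 mm; the r=11 cylinder at (4, 4) contributes a regular 16-gon of circumradius 11 (perimeter = 2·16·11.000·sin(180°/16) = 68.67 mm); After intersecting: the r=11 cylinder at (4, 4) partially overlaps that combined region; clipping to the common part keeps 34.30 mm² — boundary = 23.83 mm. So its perimeter = 23.83 mm. Layer 10 (z = 2.5): the r=8 cylinder gives a regular 16-gon of circumradius 8 (constant along its height) (perimeter = 2·16·8.000·sin(180°/16) = 49.94 mm); the cone at (15, 7.5) contributes a regular 16-gon of circumradius 5.955 (interpolated between r1=6 and r2=5 at t=0.045) (perimeter = 2·16·5.955·sin(180°/16) = 37.17 mm); Combining (union): the 2 present regions are separate (no shared area or edge), so areas and boundary lengths simply add and each stays a separate island — boundary = 87.12 mm; the r=11 cylinder at (4, 4) gives a regular 16-gon of circumradius 11 (constant along its height) (perimeter = 2·16·11.000·sin(180°/16) = 68.67 mm); Keeping only the common overlap: the r=11 cylinder at (4, 4) partially overlaps the result so far; clipping to the common part keeps 203.49 mm² — boundary = 71.87 mm. So its perimeter = 71.87 mm. Layer 10 is larger (71.87 vs 23.83 mm).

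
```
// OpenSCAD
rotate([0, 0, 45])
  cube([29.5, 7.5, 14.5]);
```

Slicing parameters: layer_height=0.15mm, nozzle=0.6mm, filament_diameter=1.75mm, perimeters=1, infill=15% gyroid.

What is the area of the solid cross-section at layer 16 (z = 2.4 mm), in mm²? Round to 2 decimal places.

221.25 mm²

At z = 2.4 mm: the cube (footprint 29.5×7.5) is included at this height (area 221.25 mm²); (whole slice rotated 45° about Z — lengths, areas and connectivity unchanged). Overall, the cross-section is a single solid region. Net area = 221.25 mm².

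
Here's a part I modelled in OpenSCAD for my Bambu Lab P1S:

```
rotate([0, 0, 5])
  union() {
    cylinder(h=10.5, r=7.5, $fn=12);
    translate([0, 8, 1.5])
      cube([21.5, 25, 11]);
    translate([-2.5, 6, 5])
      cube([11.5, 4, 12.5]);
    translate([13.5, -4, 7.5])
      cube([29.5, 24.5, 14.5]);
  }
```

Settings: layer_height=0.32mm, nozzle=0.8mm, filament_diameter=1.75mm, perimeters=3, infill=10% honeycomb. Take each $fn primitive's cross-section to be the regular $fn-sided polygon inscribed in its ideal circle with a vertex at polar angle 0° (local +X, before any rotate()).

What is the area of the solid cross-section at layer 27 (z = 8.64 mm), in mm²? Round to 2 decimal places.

At z = 8.64 mm: the r=7.5 cylinder contributes a regular 12-gon of circumradius 7.5 (area = (12/2)·7.500²·sin(360°/12) = 168.75 mm²); the cube at (0, 8) (footprint 21.5×25) is included at this height (area 537.50 mm²); the cube at (-2.5, 6) is present — its section is the full 11.5×4 rectangle (area 46.00 mm²); the cube at (13.5, -4) (footprint 29.5×24.5) is included at this height (area 722.75 mm²); Combining (union): the regions partially overlap — summed areas 1475.00 mm² minus the doubly-counted overlap 124.78 mm² gives 1350.22 mm² — area = 1350.22 mm²; (whole slice rotated 5° about Z — lengths, areas and connectivity unchanged). Overall, the cross-section is a single solid region. Net area = 1350.22 mm².

1350.22 mm²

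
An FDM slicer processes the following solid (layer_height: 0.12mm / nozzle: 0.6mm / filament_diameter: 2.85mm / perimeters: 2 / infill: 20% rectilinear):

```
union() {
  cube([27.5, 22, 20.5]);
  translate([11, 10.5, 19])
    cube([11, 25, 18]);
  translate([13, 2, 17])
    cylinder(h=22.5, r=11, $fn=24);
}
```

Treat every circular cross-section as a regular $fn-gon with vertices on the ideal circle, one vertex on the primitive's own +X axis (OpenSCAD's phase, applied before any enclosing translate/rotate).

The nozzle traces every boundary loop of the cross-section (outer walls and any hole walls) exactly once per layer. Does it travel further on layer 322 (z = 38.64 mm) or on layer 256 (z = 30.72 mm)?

layer 256 (z = 30.72 mm)

Layer 322 (z = 38.64): the cube is absent (z outside [0, 20.5]); the cube at (11, 10.5) is not intersected at this z (z outside [19, 37]); the r=11 cylinder at (13, 2) contributes a regular 24-gon of circumradius 11 (perimeter = 2·24·11.000·sin(180°/24) = 68.92 mm); Merging all regions: only the r=11 cylinder at (13, 2) is present, so the union is just that shape — boundary = 68.92 mm. So its perimeter = 68.92 mm. Layer 256 (z = 30.72): the cube does not reach this height (z outside [0, 20.5]); the cube at (11, 10.5) (footprint 11×25) is included at this height (perimeter 72.00 mm); the r=11 cylinder at (13, 2) contributes a regular 24-gon of circumradius 11 (perimeter = 2·24·11.000·sin(180°/24) = 68.92 mm); Combining (union): the regions partially overlap (shared area 16.19 mm²), so the edge portions inside another operand are dropped and the merged outline is re-measured after clipping — boundary = 120.40 mm. So its perimeter = 120.40 mm. Layer 256 is larger (120.40 vs 68.92 mm).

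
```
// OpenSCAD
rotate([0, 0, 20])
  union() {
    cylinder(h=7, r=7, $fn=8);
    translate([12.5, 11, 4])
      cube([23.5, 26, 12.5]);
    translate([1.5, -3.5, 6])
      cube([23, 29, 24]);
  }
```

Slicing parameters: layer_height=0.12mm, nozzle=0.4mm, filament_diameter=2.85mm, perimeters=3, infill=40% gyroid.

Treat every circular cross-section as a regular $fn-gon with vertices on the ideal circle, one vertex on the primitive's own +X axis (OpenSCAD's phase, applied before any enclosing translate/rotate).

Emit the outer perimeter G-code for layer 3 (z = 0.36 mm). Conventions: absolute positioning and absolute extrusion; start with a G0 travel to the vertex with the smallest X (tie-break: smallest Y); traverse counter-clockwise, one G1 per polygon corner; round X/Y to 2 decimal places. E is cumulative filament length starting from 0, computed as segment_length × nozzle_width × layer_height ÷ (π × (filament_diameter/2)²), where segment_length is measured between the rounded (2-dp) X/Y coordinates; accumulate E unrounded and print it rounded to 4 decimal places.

At z = 0.36 mm: the r=7 cylinder gives a regular 8-gon of circumradius 7 (constant along its height); the cube at (12.5, 11) does not reach this height (z outside [4, 16.5]); the cube at (1.5, -3.5) is absent (z outside [6, 30]); Combining (union): only the r=7 cylinder is present, so the union is just that shape — 1 connected region; (whole slice rotated 20° about Z — lengths, areas and connectivity unchanged). The outline is a single polygon with 8 vertices. Extrusion per mm of travel: 0.4 × 0.12 / (π × 1.425²) = 0.007524. Accumulating E over each segment gives final E = 0.3224.

G0 X-6.58 Y-2.39 Z0.36
G1 X-2.96 Y-6.34 E0.0403
G1 X2.39 Y-6.58 E0.0806
G1 X6.34 Y-2.96 E0.1209
G1 X6.58 Y2.39 E0.1612
G1 X2.96 Y6.34 E0.2015
G1 X-2.39 Y6.58 E0.2418
G1 X-6.34 Y2.96 E0.2821
G1 X-6.58 Y-2.39 E0.3224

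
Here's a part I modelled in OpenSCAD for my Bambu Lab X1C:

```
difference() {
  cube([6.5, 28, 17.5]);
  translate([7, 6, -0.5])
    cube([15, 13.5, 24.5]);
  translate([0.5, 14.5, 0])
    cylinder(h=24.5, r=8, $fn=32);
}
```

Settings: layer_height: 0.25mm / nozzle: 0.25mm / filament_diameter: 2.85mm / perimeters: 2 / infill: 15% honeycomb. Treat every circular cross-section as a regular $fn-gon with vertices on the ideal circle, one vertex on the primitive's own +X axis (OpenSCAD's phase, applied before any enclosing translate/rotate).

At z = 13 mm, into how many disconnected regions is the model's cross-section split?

2

At z = 13 mm: the cube (footprint 6.5×28) is included at this height; the cube at (7, 6) is present — its section is the full 15×13.5 rectangle; the cylinder at (0.5, 14.5): section is a regular 32-gon, circumradius r=8; Subtracting the remaining from the first: starting from the 6.5×28 cube, the 15×13.5 cube at (7, 6) misses the remaining region (no effect); the r=8 cylinder at (0.5, 14.5) partially overlaps it — only the 93.66 mm² overlap (of its 199.77 mm²) is removed, clipping the outline — 2 connected regions. The result has 2 disconnected regions.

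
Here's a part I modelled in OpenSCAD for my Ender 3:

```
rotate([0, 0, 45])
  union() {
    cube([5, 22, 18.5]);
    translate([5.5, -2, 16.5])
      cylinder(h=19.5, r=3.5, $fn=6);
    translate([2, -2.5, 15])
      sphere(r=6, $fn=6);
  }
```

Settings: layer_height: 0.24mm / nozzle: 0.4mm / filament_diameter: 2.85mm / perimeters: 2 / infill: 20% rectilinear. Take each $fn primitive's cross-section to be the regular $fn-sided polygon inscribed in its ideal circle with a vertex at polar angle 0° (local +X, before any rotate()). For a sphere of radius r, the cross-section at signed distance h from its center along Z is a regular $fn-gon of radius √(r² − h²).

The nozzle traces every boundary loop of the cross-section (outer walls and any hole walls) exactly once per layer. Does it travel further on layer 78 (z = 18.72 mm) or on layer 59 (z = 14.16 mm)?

layer 59 (z = 14.16 mm)

Layer 78 (z = 18.72): the cube is not intersected at this z (z outside [0, 18.5]); the r=3.5 cylinder at (5.5, -2) contributes a regular 6-gon of circumradius 3.5 (perimeter = 2·6·3.500·sin(180°/6) = 21.00 mm); the r=6 sphere at (2, -2.5) slices to a regular 6-gon of circumradius 4.708 (√(r²−h²) with h=3.72 from center) (perimeter = 2·6·4.708·sin(180°/6) = 28.25 mm); Taking the union: the regions partially overlap (shared area 17.79 mm²), so the edge portions inside another operand are dropped and the merged outline is re-measured after clipping — boundary = 32.83 mm; (whole slice rotated 45° about Z — lengths, areas and connectivity unchanged). So its perimeter = 32.83 mm. Layer 59 (z = 14.16): the 5×22 cube contributes its full rectangle (perimeter 54.00 mm); the cylinder at (5.5, -2) is not intersected at this z (z outside [16.5, 36]); the sphere at (2, -2.5): section is a regular 6-gon, circumradius = √(r²−h²) = √(6²−0.84²) = 5.941 (perimeter = 2·6·5.941·sin(180°/6) = 35.65 mm); Taking the union: the regions partially overlap (shared area 13.22 mm²), so the edge portions inside another operand are dropped and the merged outline is re-measured after clipping — boundary = 74.38 mm; (whole slice rotated 45° about Z — lengths, areas and connectivity unchanged). So its perimeter = 74.38 mm. Layer 59 is larger (74.38 vs 32.83 mm).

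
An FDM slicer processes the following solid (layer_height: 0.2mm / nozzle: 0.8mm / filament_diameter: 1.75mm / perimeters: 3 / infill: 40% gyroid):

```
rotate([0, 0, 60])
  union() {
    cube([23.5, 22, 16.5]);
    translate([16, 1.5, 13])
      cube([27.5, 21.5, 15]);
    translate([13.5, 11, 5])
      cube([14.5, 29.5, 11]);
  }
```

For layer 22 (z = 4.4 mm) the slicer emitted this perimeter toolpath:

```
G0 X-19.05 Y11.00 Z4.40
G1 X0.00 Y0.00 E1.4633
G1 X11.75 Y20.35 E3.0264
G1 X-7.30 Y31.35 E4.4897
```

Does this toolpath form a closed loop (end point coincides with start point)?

Start point (G0): (-19.05, 11.00). End point (last G1): the path does not return to the start — open.

no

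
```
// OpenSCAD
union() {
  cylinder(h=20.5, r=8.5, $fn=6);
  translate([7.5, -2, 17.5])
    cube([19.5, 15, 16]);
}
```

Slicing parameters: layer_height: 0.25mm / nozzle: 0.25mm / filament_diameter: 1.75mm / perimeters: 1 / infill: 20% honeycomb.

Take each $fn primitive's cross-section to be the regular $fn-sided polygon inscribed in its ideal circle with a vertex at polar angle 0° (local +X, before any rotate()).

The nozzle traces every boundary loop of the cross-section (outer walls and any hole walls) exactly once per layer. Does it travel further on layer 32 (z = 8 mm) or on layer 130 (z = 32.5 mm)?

layer 130 (z = 32.5 mm)

Layer 32 (z = 8): the r=8.5 cylinder contributes a regular 6-gon of circumradius 8.5 (perimeter = 2·6·8.500·sin(180°/6) = 51.00 mm); the cube at (7.5, -2) is not intersected at this z (z outside [17.5, 33.5]); Taking the union: only the r=8.5 cylinder is present, so the union is just that shape — boundary = 51.00 mm. So its perimeter = 51.00 mm. Layer 130 (z = 32.5): the cylinder is absent (z outside [0, 20.5]); the cube at (7.5, -2) is present — its section is the full 19.5×15 rectangle (perimeter 69.00 mm); Taking the union: only the 19.5×15 cube at (7.5, -2) is present, so the union is just that shape — boundary = 69.00 mm. So its perimeter = 69.00 mm. Layer 130 is larger (69.00 vs 51.00 mm).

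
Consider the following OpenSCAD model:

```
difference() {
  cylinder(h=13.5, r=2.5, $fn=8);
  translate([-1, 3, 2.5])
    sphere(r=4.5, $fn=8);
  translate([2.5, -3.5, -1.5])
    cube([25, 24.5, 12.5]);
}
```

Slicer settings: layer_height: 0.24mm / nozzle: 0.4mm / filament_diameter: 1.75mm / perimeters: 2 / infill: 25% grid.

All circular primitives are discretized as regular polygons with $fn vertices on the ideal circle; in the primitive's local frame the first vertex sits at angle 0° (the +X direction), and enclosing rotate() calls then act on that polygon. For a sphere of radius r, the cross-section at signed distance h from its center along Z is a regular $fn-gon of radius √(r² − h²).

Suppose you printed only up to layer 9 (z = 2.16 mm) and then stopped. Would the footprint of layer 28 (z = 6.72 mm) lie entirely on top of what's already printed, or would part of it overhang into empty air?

part overhangs

Compare the two slices. At z = 2.16: the cylinder: section is a regular 8-gon, circumradius r=2.5 (area = (8/2)·2.500²·sin(360°/8) = 17.68 mm²); the sphere at (-1, 3): section is a regular 8-gon, circumradius = √(r²−h²) = √(4.5²−0.34²) = 4.487 (area = (8/2)·4.487²·sin(360°/8) = 56.95 mm²); the 25×24.5 cube at (2.5, -3.5) contributes its full rectangle (area 612.50 mm²); Taking the first minus the rest: starting from the r=2.5 cylinder (17.68 mm²), the r=4.5 sphere at (-1, 3) partially overlaps it — only the 13.02 mm² overlap (of its 56.95 mm²) is removed, clipping the outline; the 25×24.5 cube at (2.5, -3.5) misses the remaining region (no effect) — area = 4.66 mm². At z = 6.72: the r=2.5 cylinder gives a regular 8-gon of circumradius 2.5 (constant along its height) (area = (8/2)·2.500²·sin(360°/8) = 17.68 mm²); the r=4.5 sphere at (-1, 3) slices to a regular 8-gon of circumradius 1.563 (√(r²−h²) with h=4.22 from center) (area = (8/2)·1.563²·sin(360°/8) = 6.91 mm²); the cube at (2.5, -3.5) is present — its section is the full 25×24.5 rectangle (area 612.50 mm²); Taking the first minus the rest: starting from the r=2.5 cylinder (17.68 mm²), the r=4.5 sphere at (-1, 3) partially overlaps it — only the 1.02 mm² overlap (of its 6.91 mm²) is removed, clipping the outline; the 25×24.5 cube at (2.5, -3.5) misses the remaining region (no effect) — area = 16.66 mm². Checking containment: at z = 6.72 the cross-section extends beyond the z = 2.16 cross-section by about 12.00 mm².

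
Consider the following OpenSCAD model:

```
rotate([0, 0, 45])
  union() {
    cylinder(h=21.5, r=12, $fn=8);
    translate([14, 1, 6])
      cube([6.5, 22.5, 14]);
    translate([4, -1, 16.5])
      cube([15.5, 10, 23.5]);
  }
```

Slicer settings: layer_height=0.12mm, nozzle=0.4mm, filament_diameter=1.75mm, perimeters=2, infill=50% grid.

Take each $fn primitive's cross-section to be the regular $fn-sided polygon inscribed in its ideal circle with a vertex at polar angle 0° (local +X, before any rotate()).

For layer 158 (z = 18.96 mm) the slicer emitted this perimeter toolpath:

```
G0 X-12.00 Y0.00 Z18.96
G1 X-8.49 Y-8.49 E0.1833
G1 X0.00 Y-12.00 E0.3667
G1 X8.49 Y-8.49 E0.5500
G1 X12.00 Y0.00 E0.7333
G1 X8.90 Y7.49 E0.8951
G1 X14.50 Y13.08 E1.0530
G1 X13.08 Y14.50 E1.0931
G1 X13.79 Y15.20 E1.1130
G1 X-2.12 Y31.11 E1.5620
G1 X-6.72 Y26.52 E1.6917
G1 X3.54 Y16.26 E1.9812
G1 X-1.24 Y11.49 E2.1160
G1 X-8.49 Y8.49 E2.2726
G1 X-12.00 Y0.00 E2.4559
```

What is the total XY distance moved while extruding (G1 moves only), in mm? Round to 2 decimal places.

123.07 mm

Sum the Euclidean lengths of each G1 segment: total = 123.07 mm.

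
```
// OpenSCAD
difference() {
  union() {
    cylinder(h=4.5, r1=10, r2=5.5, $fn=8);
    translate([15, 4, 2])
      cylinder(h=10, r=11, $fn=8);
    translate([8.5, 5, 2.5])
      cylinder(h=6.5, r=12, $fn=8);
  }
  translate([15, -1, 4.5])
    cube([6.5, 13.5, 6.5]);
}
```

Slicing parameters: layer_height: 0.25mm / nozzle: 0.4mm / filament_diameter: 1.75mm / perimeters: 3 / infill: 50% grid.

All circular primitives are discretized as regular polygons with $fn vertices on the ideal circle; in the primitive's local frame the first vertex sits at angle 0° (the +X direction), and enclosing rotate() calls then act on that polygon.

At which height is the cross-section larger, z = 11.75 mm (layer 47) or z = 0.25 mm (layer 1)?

Layer 47 (z = 11.75): the cone is absent (z outside [0, 4.5]); the r=11 cylinder at (15, 4) gives a regular 8-gon of circumradius 11 (constant along its height) (area = (8/2)·11.000²·sin(360°/8) = 342.24 mm²); the cylinder at (8.5, 5) is absent (z outside [2.5, 9]); Merging all regions: only the r=11 cylinder at (15, 4) is present, so the union is just that shape — area = 342.24 mm²; the cube at (15, -1) does not reach this height (z outside [4.5, 11]); After the difference (first − rest): none of the subtracted shapes is present at this height, so that combined region is unchanged — area = 342.24 mm². So its area = 342.24 mm². Layer 1 (z = 0.25): the cone (r1=10→r2=5.5) has section circumradius 9.750 here — a regular 8-gon (area = (8/2)·9.750²·sin(360°/8) = 268.88 mm²); the cylinder at (15, 4) is not intersected at this z (z outside [2, 12]); the cylinder at (8.5, 5) is absent (z outside [2.5, 9]); Combining (union): only the cone is present, so the union is just that shape — area = 268.88 mm²; the cube at (15, -1) does not reach this height (z outside [4.5, 11]); Subtracting the remaining from the first: none of the subtracted shapes is present at this height, so that combined region is unchanged — area = 268.88 mm². So its area = 268.88 mm². Layer 47 is larger (342.24 vs 268.88 mm²).

layer 47 (z = 11.75 mm)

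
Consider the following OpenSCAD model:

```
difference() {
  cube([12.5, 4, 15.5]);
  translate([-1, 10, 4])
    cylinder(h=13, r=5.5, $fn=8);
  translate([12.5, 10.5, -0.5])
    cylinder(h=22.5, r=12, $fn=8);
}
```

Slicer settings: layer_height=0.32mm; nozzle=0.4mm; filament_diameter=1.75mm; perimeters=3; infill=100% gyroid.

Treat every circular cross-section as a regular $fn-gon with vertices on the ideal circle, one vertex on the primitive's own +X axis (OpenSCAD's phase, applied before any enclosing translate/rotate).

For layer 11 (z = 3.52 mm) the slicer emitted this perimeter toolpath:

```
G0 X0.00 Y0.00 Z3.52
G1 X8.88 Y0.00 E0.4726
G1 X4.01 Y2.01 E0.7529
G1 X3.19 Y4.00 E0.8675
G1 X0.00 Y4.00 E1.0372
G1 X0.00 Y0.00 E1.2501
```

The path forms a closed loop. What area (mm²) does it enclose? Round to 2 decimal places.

20.12 mm²

Apply the shoelace formula to the sequence of (X, Y) vertices; enclosed area = 20.12 mm².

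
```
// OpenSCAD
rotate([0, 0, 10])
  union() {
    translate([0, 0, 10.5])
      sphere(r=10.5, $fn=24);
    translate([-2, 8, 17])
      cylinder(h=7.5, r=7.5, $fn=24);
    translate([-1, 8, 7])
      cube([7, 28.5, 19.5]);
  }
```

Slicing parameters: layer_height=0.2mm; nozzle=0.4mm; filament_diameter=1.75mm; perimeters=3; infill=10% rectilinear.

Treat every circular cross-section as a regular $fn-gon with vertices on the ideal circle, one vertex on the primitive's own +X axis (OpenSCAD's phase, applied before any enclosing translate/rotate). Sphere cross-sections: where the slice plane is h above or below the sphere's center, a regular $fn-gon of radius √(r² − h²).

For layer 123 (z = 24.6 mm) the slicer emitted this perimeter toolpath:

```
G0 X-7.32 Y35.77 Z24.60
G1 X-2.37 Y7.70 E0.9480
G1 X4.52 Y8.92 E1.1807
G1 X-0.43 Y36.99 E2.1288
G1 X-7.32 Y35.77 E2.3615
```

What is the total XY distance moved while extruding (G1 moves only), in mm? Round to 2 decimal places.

71.00 mm

Sum the Euclidean lengths of each G1 segment: total = 71.00 mm.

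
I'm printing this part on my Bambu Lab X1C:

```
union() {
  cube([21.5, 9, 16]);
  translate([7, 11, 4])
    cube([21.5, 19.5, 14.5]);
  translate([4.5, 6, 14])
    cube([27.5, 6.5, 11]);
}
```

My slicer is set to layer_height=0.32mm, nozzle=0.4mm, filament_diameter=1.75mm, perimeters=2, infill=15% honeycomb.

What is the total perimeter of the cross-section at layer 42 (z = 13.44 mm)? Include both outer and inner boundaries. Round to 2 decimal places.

At z = 13.44 mm: the cube (footprint 21.5×9) is included at this height (perimeter 61.00 mm); the cube at (7, 11) (footprint 21.5×19.5) is included at this height (perimeter 82.00 mm); the cube at (4.5, 6) does not reach this height (z outside [14, 25]); Combining (union): the 2 present regions are separate (no shared area or edge), so areas and boundary lengths simply add and each stays a separate island — boundary = 143.00 mm. Overall, the cross-section has 2 separate islands. Total boundary length (outer) = 143.00 mm.

143.00 mm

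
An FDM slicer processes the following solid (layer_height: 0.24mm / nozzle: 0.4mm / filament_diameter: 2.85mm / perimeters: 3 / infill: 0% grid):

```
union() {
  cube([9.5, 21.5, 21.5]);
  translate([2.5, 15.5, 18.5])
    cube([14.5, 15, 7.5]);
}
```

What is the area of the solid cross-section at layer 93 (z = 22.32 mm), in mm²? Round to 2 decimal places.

At z = 22.32 mm: the cube is absent (z outside [0, 21.5]); the cube at (2.5, 15.5) (footprint 14.5×15) is included at this height (area 217.50 mm²); Taking the union: only the 14.5×15 cube at (2.5, 15.5) is present, so the union is just that shape — area = 217.50 mm². Overall, the cross-section is a single solid region. Net area = 217.50 mm².

217.50 mm²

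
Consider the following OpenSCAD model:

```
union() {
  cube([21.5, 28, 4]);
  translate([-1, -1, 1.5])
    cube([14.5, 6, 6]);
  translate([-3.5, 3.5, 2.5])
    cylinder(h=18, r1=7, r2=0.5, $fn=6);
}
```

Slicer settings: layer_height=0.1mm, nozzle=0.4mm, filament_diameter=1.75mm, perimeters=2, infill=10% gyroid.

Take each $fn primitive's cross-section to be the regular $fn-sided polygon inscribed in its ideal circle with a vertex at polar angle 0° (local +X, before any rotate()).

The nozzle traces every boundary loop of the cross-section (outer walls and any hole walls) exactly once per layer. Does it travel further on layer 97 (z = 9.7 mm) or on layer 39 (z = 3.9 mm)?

layer 39 (z = 3.9 mm)

Layer 97 (z = 9.7): the cube does not reach this height (z outside [0, 4]); the cube at (-1, -1) is absent (z outside [1.5, 7.5]); the cone at (-3.5, 3.5): at t=0.400 of its height the radius interpolates to r₁+(r₂−r₁)t = 4.400, giving a regular 6-gon of that circumradius (perimeter = 2·6·4.400·sin(180°/6) = 26.40 mm); Combining (union): only the cone at (-3.5, 3.5) is present, so the union is just that shape — boundary = 26.40 mm. So its perimeter = 26.40 mm. Layer 39 (z = 3.9): the 21.5×28 cube contributes its full rectangle (perimeter 99.00 mm); the cube at (-1, -1) is present — its section is the full 14.5×6 rectangle (perimeter 41.00 mm); the cone at (-3.5, 3.5): at t=0.078 of its height the radius interpolates to r₁+(r₂−r₁)t = 6.494, giving a regular 6-gon of that circumradius (perimeter = 2·6·6.494·sin(180°/6) = 38.97 mm); Merging all regions: the regions partially overlap (shared area 88.89 mm²), so the edge portions inside another operand are dropped and the merged outline is re-measured after clipping — boundary = 118.70 mm. So its perimeter = 118.70 mm. Layer 39 is larger (118.70 vs 26.40 mm).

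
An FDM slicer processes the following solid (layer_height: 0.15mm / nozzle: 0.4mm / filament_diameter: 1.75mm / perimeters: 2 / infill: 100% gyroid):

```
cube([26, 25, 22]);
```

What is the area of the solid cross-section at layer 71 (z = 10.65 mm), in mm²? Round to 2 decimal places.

At z = 10.65 mm: the cube is present — its section is the full 26×25 rectangle (area 650.00 mm²). Overall, the cross-section is a single solid region. Net area = 650.00 mm².

650.00 mm²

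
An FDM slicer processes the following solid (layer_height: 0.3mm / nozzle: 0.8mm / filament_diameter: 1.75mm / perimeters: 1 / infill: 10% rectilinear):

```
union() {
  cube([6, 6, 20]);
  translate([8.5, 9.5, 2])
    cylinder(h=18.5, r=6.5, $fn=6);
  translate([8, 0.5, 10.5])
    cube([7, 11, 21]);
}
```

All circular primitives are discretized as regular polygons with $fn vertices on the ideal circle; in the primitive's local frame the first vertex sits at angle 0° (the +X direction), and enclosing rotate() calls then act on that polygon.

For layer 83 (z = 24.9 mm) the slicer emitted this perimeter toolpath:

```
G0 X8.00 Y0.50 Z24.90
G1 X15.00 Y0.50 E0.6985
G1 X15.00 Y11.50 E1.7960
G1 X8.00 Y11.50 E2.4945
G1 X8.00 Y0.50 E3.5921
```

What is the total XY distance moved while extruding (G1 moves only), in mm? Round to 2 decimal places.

Sum the Euclidean lengths of each G1 segment: total = 36.00 mm.

36.00 mm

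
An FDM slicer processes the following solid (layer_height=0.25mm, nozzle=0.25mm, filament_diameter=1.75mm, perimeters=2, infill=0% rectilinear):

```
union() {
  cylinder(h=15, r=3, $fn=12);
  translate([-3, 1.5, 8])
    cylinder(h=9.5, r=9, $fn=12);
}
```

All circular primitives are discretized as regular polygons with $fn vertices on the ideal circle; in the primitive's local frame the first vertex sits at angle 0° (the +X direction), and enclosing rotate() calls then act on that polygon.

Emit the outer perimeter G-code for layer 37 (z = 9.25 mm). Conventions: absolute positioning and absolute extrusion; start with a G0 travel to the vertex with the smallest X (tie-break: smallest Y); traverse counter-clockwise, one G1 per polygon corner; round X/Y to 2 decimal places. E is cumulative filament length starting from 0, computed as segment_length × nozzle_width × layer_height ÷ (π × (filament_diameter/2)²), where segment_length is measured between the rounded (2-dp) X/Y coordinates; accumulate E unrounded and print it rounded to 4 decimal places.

At z = 9.25 mm: the r=3 cylinder gives a regular 12-gon of circumradius 3 (constant along its height); the r=9 cylinder at (-3, 1.5) gives a regular 12-gon of circumradius 9 (constant along its height); Combining (union): the r=3 cylinder lies entirely inside the r=9 cylinder at (-3, 1.5), so the union is just the r=9 cylinder at (-3, 1.5) — 1 connected region. The outline is a single polygon with 12 vertices. Extrusion per mm of travel: 0.25 × 0.25 / (π × 0.875²) = 0.025984. Accumulating E over each segment gives final E = 1.4523.

G0 X-12.00 Y1.50 Z9.25
G1 X-10.79 Y-3.00 E0.1211
G1 X-7.50 Y-6.29 E0.2420
G1 X-3.00 Y-7.50 E0.3631
G1 X1.50 Y-6.29 E0.4842
G1 X4.79 Y-3.00 E0.6050
G1 X6.00 Y1.50 E0.7261
G1 X4.79 Y6.00 E0.8472
G1 X1.50 Y9.29 E0.9681
G1 X-3.00 Y10.50 E1.0892
G1 X-7.50 Y9.29 E1.2103
G1 X-10.79 Y6.00 E1.3312
G1 X-12.00 Y1.50 E1.4523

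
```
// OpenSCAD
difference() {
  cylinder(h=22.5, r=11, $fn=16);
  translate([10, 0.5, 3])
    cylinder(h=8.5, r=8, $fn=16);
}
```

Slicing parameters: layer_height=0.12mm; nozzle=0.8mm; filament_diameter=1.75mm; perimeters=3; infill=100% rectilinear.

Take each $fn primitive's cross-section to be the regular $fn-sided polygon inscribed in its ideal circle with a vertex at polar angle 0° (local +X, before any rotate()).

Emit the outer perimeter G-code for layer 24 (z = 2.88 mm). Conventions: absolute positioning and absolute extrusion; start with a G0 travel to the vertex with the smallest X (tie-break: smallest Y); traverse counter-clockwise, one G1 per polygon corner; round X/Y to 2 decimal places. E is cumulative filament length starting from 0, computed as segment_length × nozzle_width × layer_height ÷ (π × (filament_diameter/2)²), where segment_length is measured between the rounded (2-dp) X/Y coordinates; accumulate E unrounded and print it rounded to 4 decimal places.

At z = 2.88 mm: the r=11 cylinder gives a regular 16-gon of circumradius 11 (constant along its height); the cylinder at (10, 0.5) is absent (z outside [3, 11.5]); Subtracting the remaining from the first: none of the subtracted shapes is present at this height, so the r=11 cylinder is unchanged — 1 connected region. The outline is a single polygon with 16 vertices. Extrusion per mm of travel: 0.8 × 0.12 / (π × 0.875²) = 0.039912. Accumulating E over each segment gives final E = 2.7407.

G0 X-11.00 Y0.00 Z2.88
G1 X-10.16 Y-4.21 E0.1713
G1 X-7.78 Y-7.78 E0.3426
G1 X-4.21 Y-10.16 E0.5138
G1 X0.00 Y-11.00 E0.6852
G1 X4.21 Y-10.16 E0.8565
G1 X7.78 Y-7.78 E1.0278
G1 X10.16 Y-4.21 E1.1990
G1 X11.00 Y0.00 E1.3704
G1 X10.16 Y4.21 E1.5417
G1 X7.78 Y7.78 E1.7129
G1 X4.21 Y10.16 E1.8842
G1 X0.00 Y11.00 E2.0555
G1 X-4.21 Y10.16 E2.2269
G1 X-7.78 Y7.78 E2.3981
G1 X-10.16 Y4.21 E2.5694
G1 X-11.00 Y0.00 E2.7407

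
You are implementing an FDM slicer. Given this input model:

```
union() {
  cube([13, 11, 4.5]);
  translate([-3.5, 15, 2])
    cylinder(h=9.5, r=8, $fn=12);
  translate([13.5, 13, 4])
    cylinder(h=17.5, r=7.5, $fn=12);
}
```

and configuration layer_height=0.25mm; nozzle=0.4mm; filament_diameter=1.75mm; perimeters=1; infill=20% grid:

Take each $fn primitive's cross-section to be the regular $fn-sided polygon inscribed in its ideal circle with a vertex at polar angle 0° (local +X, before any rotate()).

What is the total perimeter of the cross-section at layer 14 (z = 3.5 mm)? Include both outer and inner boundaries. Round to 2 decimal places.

At z = 3.5 mm: the 13×11 cube contributes its full rectangle (perimeter 48.00 mm); the r=8 cylinder at (-3.5, 15) gives a regular 12-gon of circumradius 8 (constant along its height) (perimeter = 2·12·8.000·sin(180°/12) = 49.69 mm); the cylinder at (13.5, 13) is absent (z outside [4, 21.5]); Merging all regions: the regions partially overlap (shared area 5.78 mm²), so the edge portions inside another operand are dropped and the merged outline is re-measured after clipping — boundary = 86.54 mm. Overall, the cross-section is a single solid region. Total boundary length (outer) = 86.54 mm.

86.54 mm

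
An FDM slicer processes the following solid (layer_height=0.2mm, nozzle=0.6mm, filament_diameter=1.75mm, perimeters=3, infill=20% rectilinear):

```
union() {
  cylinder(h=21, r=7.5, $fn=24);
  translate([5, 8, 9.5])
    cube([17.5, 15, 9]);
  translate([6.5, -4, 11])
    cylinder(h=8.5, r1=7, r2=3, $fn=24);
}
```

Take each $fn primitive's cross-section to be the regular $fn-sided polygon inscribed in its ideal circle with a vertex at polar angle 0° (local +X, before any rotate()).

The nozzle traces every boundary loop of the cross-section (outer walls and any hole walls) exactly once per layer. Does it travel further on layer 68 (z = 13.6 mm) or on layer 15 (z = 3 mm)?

Layer 68 (z = 13.6): the r=7.5 cylinder contributes a regular 24-gon of circumradius 7.5 (perimeter = 2·24·7.500·sin(180°/24) = 46.99 mm); the cube at (5, 8) (footprint 17.5×15) is included at this height (perimeter 65.00 mm); the cone at (6.5, -4) (r1=7→r2=3) has section circumradius 5.776 here — a regular 24-gon (perimeter = 2·24·5.776·sin(180°/24) = 36.19 mm); Taking the union: the regions partially overlap (shared area 41.37 mm²), so the edge portions inside another operand are dropped and the merged outline is re-measured after clipping — boundary = 123.22 mm. So its perimeter = 123.22 mm. Layer 15 (z = 3): the cylinder: section is a regular 24-gon, circumradius r=7.5 (perimeter = 2·24·7.500·sin(180°/24) = 46.99 mm); the cube at (5, 8) is not intersected at this z (z outside [9.5, 18.5]); the cone at (6.5, -4) is absent (z outside [11, 19.5]); Taking the union: only the r=7.5 cylinder is present, so the union is just that shape — boundary = 46.99 mm. So its perimeter = 46.99 mm. Layer 68 is larger (123.22 vs 46.99 mm).

layer 68 (z = 13.6 mm)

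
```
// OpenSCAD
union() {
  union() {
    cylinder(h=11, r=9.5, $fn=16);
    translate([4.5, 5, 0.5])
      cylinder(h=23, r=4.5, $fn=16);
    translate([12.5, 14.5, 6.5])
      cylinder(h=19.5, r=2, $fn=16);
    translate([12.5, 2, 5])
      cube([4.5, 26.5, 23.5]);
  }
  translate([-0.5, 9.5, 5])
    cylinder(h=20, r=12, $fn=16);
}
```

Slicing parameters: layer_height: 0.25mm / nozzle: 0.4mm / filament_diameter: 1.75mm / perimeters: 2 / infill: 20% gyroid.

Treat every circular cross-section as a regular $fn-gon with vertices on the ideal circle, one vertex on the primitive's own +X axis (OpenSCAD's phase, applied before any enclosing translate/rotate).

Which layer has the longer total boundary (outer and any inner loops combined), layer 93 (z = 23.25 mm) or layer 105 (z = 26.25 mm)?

layer 93 (z = 23.25 mm)

Layer 93 (z = 23.25): the cylinder does not reach this height (z outside [0, 11]); the cylinder at (4.5, 5): section is a regular 16-gon, circumradius r=4.5 (perimeter = 2·16·4.500·sin(180°/16) = 28.09 mm); the r=2 cylinder at (12.5, 14.5) gives a regular 16-gon of circumradius 2 (constant along its height) (perimeter = 2·16·2.000·sin(180°/16) = 12.49 mm); the cube at (12.5, 2) (footprint 4.5×26.5) is included at this height (perimeter 62.00 mm); Merging all regions: the regions partially overlap (shared area 6.12 mm²), so the edge portions inside another operand are dropped and the merged outline is re-measured after clipping — boundary = 92.34 mm; the cylinder at (-0.5, 9.5): section is a regular 16-gon, circumradius r=12 (perimeter = 2·16·12.000·sin(180°/16) = 74.91 mm); Combining (union): the regions partially overlap (shared area 62.00 mm²), so the edge portions inside another operand are dropped and the merged outline is re-measured after clipping — boundary = 138.38 mm. So its perimeter = 138.38 mm. Layer 105 (z = 26.25): the cylinder is absent (z outside [0, 11]); the cylinder at (4.5, 5) does not reach this height (z outside [0.5, 23.5]); the cylinder at (12.5, 14.5) is not intersected at this z (z outside [6.5, 26]); the cube at (12.5, 2) is present — its section is the full 4.5×26.5 rectangle (perimeter 62.00 mm); Taking the union: only the 4.5×26.5 cube at (12.5, 2) is present, so the union is just that shape — boundary = 62.00 mm; the cylinder at (-0.5, 9.5) does not reach this height (z outside [5, 25]); Taking the union: only that combined region is present, so the union is just that shape — boundary = 62.00 mm. So its perimeter = 62.00 mm. Layer 93 is larger (138.38 vs 62.00 mm).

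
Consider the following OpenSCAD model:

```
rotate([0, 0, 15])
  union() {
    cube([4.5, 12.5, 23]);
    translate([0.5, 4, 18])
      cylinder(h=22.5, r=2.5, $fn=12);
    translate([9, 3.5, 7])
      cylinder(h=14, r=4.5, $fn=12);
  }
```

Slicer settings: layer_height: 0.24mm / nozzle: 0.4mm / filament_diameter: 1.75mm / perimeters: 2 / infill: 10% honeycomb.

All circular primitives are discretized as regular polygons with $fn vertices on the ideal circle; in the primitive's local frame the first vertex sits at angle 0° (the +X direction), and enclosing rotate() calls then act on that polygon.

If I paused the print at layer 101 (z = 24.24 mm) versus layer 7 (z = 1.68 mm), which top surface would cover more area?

Layer 101 (z = 24.24): the cube is not intersected at this z (z outside [0, 23]); the cylinder at (0.5, 4): section is a regular 12-gon, circumradius r=2.5 (area = (12/2)·2.500²·sin(360°/12) = 18.75 mm²); the cylinder at (9, 3.5) does not reach this height (z outside [7, 21]); Merging all regions: only the r=2.5 cylinder at (0.5, 4) is present, so the union is just that shape — area = 18.75 mm²; (rotated 15° about Z; rotation is an isometry so areas/perimeters/island counts are preserved). So its area = 18.75 mm². Layer 7 (z = 1.68): the 4.5×12.5 cube contributes its full rectangle (area 56.25 mm²); the cylinder at (0.5, 4) is not intersected at this z (z outside [18, 40.5]); the cylinder at (9, 3.5) does not reach this height (z outside [7, 21]); Taking the union: only the 4.5×12.5 cube is present, so the union is just that shape — area = 56.25 mm²; (rotated 15° about Z; rotation is an isometry so areas/perimeters/island counts are preserved). So its area = 56.25 mm². Layer 7 is larger (56.25 vs 18.75 mm²).

layer 7 (z = 1.68 mm)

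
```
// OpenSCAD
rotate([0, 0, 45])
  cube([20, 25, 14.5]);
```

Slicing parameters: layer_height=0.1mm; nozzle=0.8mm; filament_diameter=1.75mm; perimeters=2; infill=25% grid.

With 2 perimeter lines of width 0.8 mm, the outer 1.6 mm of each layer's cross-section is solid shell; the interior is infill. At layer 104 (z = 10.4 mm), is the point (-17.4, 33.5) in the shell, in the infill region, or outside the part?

At z = 10.4 mm: the 20×25 cube contributes its full rectangle; (rotated 45° about Z; rotation is an isometry so areas/perimeters/island counts are preserved). Overall, the cross-section is a single solid region. Undo the 45° rotation: the query point maps to (11.384, 35.992) in the un-rotated model frame. The nearest boundary edge runs (20.00, 25.00)→(0.00, 25.00); distance from the point to it = 10.99 mm. The point is not inside any of the regions above, so it lies outside the cross-section (10.99 mm from the nearest boundary).

outside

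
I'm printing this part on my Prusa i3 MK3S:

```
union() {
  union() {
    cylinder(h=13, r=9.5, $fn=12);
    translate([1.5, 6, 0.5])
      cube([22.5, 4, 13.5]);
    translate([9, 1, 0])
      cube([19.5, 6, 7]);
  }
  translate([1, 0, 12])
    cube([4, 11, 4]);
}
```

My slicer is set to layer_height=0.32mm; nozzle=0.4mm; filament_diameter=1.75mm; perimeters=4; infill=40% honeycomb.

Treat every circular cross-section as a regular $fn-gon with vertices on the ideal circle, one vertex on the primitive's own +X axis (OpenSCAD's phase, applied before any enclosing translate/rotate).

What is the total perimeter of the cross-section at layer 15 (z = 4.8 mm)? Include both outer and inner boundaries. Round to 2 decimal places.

113.93 mm

At z = 4.8 mm: the r=9.5 cylinder gives a regular 12-gon of circumradius 9.5 (constant along its height) (perimeter = 2·12·9.500·sin(180°/12) = 59.01 mm); the cube at (1.5, 6) (footprint 22.5×4) is included at this height (perimeter 53.00 mm); the cube at (9, 1) is present — its section is the full 19.5×6 rectangle (perimeter 51.00 mm); Taking the union: the regions partially overlap (shared area 26.23 mm²), so the edge portions inside another operand are dropped and the merged outline is re-measured after clipping — boundary (outer + 1 inner loop) = 113.93 mm; the cube at (1, 0) is absent (z outside [12, 16]); Merging all regions: only that combined region is present, so the union is just that shape — boundary (outer + 1 inner loop) = 113.93 mm. Overall, the cross-section is one region with 1 hole. Total boundary length (outer + inner) = 113.93 mm.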